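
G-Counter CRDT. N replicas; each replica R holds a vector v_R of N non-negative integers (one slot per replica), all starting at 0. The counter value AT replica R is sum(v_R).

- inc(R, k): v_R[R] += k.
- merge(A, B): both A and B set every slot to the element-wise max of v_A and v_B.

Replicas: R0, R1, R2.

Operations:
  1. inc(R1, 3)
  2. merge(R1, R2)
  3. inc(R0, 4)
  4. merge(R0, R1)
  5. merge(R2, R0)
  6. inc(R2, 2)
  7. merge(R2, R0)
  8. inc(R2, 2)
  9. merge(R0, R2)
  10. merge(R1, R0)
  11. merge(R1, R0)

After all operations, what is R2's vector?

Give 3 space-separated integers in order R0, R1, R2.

Op 1: inc R1 by 3 -> R1=(0,3,0) value=3
Op 2: merge R1<->R2 -> R1=(0,3,0) R2=(0,3,0)
Op 3: inc R0 by 4 -> R0=(4,0,0) value=4
Op 4: merge R0<->R1 -> R0=(4,3,0) R1=(4,3,0)
Op 5: merge R2<->R0 -> R2=(4,3,0) R0=(4,3,0)
Op 6: inc R2 by 2 -> R2=(4,3,2) value=9
Op 7: merge R2<->R0 -> R2=(4,3,2) R0=(4,3,2)
Op 8: inc R2 by 2 -> R2=(4,3,4) value=11
Op 9: merge R0<->R2 -> R0=(4,3,4) R2=(4,3,4)
Op 10: merge R1<->R0 -> R1=(4,3,4) R0=(4,3,4)
Op 11: merge R1<->R0 -> R1=(4,3,4) R0=(4,3,4)

Answer: 4 3 4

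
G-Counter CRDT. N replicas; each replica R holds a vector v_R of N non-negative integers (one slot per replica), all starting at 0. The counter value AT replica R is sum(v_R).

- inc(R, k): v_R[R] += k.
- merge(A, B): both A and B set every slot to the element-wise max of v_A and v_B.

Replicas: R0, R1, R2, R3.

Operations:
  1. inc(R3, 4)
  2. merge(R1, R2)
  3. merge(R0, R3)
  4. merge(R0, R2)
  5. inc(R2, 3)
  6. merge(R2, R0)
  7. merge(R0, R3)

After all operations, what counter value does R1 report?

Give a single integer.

Op 1: inc R3 by 4 -> R3=(0,0,0,4) value=4
Op 2: merge R1<->R2 -> R1=(0,0,0,0) R2=(0,0,0,0)
Op 3: merge R0<->R3 -> R0=(0,0,0,4) R3=(0,0,0,4)
Op 4: merge R0<->R2 -> R0=(0,0,0,4) R2=(0,0,0,4)
Op 5: inc R2 by 3 -> R2=(0,0,3,4) value=7
Op 6: merge R2<->R0 -> R2=(0,0,3,4) R0=(0,0,3,4)
Op 7: merge R0<->R3 -> R0=(0,0,3,4) R3=(0,0,3,4)

Answer: 0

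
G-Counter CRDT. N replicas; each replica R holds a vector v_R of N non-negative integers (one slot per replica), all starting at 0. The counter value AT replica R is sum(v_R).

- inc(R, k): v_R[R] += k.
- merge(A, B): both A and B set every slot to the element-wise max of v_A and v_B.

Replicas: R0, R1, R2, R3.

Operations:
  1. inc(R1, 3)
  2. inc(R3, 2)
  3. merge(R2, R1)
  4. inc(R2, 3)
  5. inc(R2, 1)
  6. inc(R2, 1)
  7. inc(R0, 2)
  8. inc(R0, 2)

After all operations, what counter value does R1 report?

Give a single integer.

Answer: 3

Derivation:
Op 1: inc R1 by 3 -> R1=(0,3,0,0) value=3
Op 2: inc R3 by 2 -> R3=(0,0,0,2) value=2
Op 3: merge R2<->R1 -> R2=(0,3,0,0) R1=(0,3,0,0)
Op 4: inc R2 by 3 -> R2=(0,3,3,0) value=6
Op 5: inc R2 by 1 -> R2=(0,3,4,0) value=7
Op 6: inc R2 by 1 -> R2=(0,3,5,0) value=8
Op 7: inc R0 by 2 -> R0=(2,0,0,0) value=2
Op 8: inc R0 by 2 -> R0=(4,0,0,0) value=4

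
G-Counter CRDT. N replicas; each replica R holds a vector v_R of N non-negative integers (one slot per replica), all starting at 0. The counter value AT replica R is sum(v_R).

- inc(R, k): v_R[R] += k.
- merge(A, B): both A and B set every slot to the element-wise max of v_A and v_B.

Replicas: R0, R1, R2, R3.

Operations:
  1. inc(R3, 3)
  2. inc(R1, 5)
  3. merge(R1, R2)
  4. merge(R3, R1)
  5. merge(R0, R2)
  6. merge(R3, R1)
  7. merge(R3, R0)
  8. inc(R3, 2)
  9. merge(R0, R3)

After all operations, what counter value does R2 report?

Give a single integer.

Answer: 5

Derivation:
Op 1: inc R3 by 3 -> R3=(0,0,0,3) value=3
Op 2: inc R1 by 5 -> R1=(0,5,0,0) value=5
Op 3: merge R1<->R2 -> R1=(0,5,0,0) R2=(0,5,0,0)
Op 4: merge R3<->R1 -> R3=(0,5,0,3) R1=(0,5,0,3)
Op 5: merge R0<->R2 -> R0=(0,5,0,0) R2=(0,5,0,0)
Op 6: merge R3<->R1 -> R3=(0,5,0,3) R1=(0,5,0,3)
Op 7: merge R3<->R0 -> R3=(0,5,0,3) R0=(0,5,0,3)
Op 8: inc R3 by 2 -> R3=(0,5,0,5) value=10
Op 9: merge R0<->R3 -> R0=(0,5,0,5) R3=(0,5,0,5)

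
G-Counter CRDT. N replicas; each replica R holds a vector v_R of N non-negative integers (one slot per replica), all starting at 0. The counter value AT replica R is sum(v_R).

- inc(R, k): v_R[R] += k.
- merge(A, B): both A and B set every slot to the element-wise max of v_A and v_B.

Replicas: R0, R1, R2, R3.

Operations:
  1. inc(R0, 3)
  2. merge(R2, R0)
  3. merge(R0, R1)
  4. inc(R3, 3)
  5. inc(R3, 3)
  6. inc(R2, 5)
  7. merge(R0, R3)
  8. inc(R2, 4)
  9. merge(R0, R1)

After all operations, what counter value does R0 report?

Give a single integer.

Op 1: inc R0 by 3 -> R0=(3,0,0,0) value=3
Op 2: merge R2<->R0 -> R2=(3,0,0,0) R0=(3,0,0,0)
Op 3: merge R0<->R1 -> R0=(3,0,0,0) R1=(3,0,0,0)
Op 4: inc R3 by 3 -> R3=(0,0,0,3) value=3
Op 5: inc R3 by 3 -> R3=(0,0,0,6) value=6
Op 6: inc R2 by 5 -> R2=(3,0,5,0) value=8
Op 7: merge R0<->R3 -> R0=(3,0,0,6) R3=(3,0,0,6)
Op 8: inc R2 by 4 -> R2=(3,0,9,0) value=12
Op 9: merge R0<->R1 -> R0=(3,0,0,6) R1=(3,0,0,6)

Answer: 9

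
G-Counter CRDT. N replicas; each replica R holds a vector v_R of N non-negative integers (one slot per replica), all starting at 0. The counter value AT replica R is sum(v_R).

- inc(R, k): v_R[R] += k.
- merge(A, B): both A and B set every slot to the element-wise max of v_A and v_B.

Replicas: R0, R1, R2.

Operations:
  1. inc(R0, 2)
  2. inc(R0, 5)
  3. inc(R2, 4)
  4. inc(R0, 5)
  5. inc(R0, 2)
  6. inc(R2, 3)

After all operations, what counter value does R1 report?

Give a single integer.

Op 1: inc R0 by 2 -> R0=(2,0,0) value=2
Op 2: inc R0 by 5 -> R0=(7,0,0) value=7
Op 3: inc R2 by 4 -> R2=(0,0,4) value=4
Op 4: inc R0 by 5 -> R0=(12,0,0) value=12
Op 5: inc R0 by 2 -> R0=(14,0,0) value=14
Op 6: inc R2 by 3 -> R2=(0,0,7) value=7

Answer: 0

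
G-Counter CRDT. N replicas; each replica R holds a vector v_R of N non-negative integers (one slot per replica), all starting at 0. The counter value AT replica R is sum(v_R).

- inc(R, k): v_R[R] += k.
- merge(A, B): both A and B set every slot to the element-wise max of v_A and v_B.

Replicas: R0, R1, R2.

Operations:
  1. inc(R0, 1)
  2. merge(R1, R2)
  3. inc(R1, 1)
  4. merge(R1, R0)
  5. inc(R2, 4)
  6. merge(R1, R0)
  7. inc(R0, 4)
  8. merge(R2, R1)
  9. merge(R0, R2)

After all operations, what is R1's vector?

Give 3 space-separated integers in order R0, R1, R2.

Op 1: inc R0 by 1 -> R0=(1,0,0) value=1
Op 2: merge R1<->R2 -> R1=(0,0,0) R2=(0,0,0)
Op 3: inc R1 by 1 -> R1=(0,1,0) value=1
Op 4: merge R1<->R0 -> R1=(1,1,0) R0=(1,1,0)
Op 5: inc R2 by 4 -> R2=(0,0,4) value=4
Op 6: merge R1<->R0 -> R1=(1,1,0) R0=(1,1,0)
Op 7: inc R0 by 4 -> R0=(5,1,0) value=6
Op 8: merge R2<->R1 -> R2=(1,1,4) R1=(1,1,4)
Op 9: merge R0<->R2 -> R0=(5,1,4) R2=(5,1,4)

Answer: 1 1 4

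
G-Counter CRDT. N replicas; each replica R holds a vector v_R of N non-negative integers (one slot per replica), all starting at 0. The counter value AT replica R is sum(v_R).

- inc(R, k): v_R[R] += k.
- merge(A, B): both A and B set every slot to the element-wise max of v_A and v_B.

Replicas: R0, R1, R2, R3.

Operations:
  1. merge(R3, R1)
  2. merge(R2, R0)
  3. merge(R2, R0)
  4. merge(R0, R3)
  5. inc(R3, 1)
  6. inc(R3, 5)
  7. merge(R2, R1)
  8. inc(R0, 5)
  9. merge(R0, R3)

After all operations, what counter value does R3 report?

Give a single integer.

Answer: 11

Derivation:
Op 1: merge R3<->R1 -> R3=(0,0,0,0) R1=(0,0,0,0)
Op 2: merge R2<->R0 -> R2=(0,0,0,0) R0=(0,0,0,0)
Op 3: merge R2<->R0 -> R2=(0,0,0,0) R0=(0,0,0,0)
Op 4: merge R0<->R3 -> R0=(0,0,0,0) R3=(0,0,0,0)
Op 5: inc R3 by 1 -> R3=(0,0,0,1) value=1
Op 6: inc R3 by 5 -> R3=(0,0,0,6) value=6
Op 7: merge R2<->R1 -> R2=(0,0,0,0) R1=(0,0,0,0)
Op 8: inc R0 by 5 -> R0=(5,0,0,0) value=5
Op 9: merge R0<->R3 -> R0=(5,0,0,6) R3=(5,0,0,6)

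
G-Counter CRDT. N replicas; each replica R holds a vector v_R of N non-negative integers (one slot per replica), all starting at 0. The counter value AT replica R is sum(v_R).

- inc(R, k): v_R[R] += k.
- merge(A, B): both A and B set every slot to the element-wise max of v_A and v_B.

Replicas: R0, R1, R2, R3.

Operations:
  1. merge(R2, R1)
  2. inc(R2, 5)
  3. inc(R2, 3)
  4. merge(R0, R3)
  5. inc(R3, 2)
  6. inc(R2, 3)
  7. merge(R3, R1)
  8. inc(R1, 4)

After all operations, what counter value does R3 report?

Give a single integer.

Answer: 2

Derivation:
Op 1: merge R2<->R1 -> R2=(0,0,0,0) R1=(0,0,0,0)
Op 2: inc R2 by 5 -> R2=(0,0,5,0) value=5
Op 3: inc R2 by 3 -> R2=(0,0,8,0) value=8
Op 4: merge R0<->R3 -> R0=(0,0,0,0) R3=(0,0,0,0)
Op 5: inc R3 by 2 -> R3=(0,0,0,2) value=2
Op 6: inc R2 by 3 -> R2=(0,0,11,0) value=11
Op 7: merge R3<->R1 -> R3=(0,0,0,2) R1=(0,0,0,2)
Op 8: inc R1 by 4 -> R1=(0,4,0,2) value=6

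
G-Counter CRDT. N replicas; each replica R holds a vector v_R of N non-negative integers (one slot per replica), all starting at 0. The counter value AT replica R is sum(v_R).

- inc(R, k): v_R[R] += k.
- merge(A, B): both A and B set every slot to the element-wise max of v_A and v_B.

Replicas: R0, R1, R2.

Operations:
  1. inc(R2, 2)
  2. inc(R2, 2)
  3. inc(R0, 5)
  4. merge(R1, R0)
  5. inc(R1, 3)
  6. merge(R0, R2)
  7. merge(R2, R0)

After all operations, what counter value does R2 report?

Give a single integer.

Answer: 9

Derivation:
Op 1: inc R2 by 2 -> R2=(0,0,2) value=2
Op 2: inc R2 by 2 -> R2=(0,0,4) value=4
Op 3: inc R0 by 5 -> R0=(5,0,0) value=5
Op 4: merge R1<->R0 -> R1=(5,0,0) R0=(5,0,0)
Op 5: inc R1 by 3 -> R1=(5,3,0) value=8
Op 6: merge R0<->R2 -> R0=(5,0,4) R2=(5,0,4)
Op 7: merge R2<->R0 -> R2=(5,0,4) R0=(5,0,4)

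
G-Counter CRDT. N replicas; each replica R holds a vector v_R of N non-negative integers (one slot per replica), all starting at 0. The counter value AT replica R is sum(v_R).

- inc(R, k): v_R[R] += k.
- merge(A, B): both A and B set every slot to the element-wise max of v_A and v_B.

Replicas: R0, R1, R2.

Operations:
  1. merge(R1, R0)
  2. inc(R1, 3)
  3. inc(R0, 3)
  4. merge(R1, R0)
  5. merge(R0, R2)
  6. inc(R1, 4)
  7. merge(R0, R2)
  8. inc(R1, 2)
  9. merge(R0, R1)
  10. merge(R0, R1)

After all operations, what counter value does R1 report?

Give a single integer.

Answer: 12

Derivation:
Op 1: merge R1<->R0 -> R1=(0,0,0) R0=(0,0,0)
Op 2: inc R1 by 3 -> R1=(0,3,0) value=3
Op 3: inc R0 by 3 -> R0=(3,0,0) value=3
Op 4: merge R1<->R0 -> R1=(3,3,0) R0=(3,3,0)
Op 5: merge R0<->R2 -> R0=(3,3,0) R2=(3,3,0)
Op 6: inc R1 by 4 -> R1=(3,7,0) value=10
Op 7: merge R0<->R2 -> R0=(3,3,0) R2=(3,3,0)
Op 8: inc R1 by 2 -> R1=(3,9,0) value=12
Op 9: merge R0<->R1 -> R0=(3,9,0) R1=(3,9,0)
Op 10: merge R0<->R1 -> R0=(3,9,0) R1=(3,9,0)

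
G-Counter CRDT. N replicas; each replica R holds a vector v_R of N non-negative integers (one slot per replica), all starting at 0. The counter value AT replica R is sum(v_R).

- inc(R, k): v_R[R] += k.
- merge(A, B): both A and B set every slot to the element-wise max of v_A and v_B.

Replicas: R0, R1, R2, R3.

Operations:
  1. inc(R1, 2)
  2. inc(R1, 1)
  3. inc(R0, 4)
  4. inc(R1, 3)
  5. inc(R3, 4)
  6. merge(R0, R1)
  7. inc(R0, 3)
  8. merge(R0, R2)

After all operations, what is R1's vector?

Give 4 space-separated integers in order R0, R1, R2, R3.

Answer: 4 6 0 0

Derivation:
Op 1: inc R1 by 2 -> R1=(0,2,0,0) value=2
Op 2: inc R1 by 1 -> R1=(0,3,0,0) value=3
Op 3: inc R0 by 4 -> R0=(4,0,0,0) value=4
Op 4: inc R1 by 3 -> R1=(0,6,0,0) value=6
Op 5: inc R3 by 4 -> R3=(0,0,0,4) value=4
Op 6: merge R0<->R1 -> R0=(4,6,0,0) R1=(4,6,0,0)
Op 7: inc R0 by 3 -> R0=(7,6,0,0) value=13
Op 8: merge R0<->R2 -> R0=(7,6,0,0) R2=(7,6,0,0)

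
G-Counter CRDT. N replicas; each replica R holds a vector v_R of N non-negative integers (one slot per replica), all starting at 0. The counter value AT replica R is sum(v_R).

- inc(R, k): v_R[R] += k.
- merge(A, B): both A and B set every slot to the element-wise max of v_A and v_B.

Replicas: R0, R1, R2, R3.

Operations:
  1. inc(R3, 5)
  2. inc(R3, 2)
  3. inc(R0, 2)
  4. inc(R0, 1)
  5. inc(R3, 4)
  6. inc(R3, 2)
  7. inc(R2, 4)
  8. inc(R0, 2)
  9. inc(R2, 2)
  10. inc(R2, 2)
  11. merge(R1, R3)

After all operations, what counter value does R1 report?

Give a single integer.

Answer: 13

Derivation:
Op 1: inc R3 by 5 -> R3=(0,0,0,5) value=5
Op 2: inc R3 by 2 -> R3=(0,0,0,7) value=7
Op 3: inc R0 by 2 -> R0=(2,0,0,0) value=2
Op 4: inc R0 by 1 -> R0=(3,0,0,0) value=3
Op 5: inc R3 by 4 -> R3=(0,0,0,11) value=11
Op 6: inc R3 by 2 -> R3=(0,0,0,13) value=13
Op 7: inc R2 by 4 -> R2=(0,0,4,0) value=4
Op 8: inc R0 by 2 -> R0=(5,0,0,0) value=5
Op 9: inc R2 by 2 -> R2=(0,0,6,0) value=6
Op 10: inc R2 by 2 -> R2=(0,0,8,0) value=8
Op 11: merge R1<->R3 -> R1=(0,0,0,13) R3=(0,0,0,13)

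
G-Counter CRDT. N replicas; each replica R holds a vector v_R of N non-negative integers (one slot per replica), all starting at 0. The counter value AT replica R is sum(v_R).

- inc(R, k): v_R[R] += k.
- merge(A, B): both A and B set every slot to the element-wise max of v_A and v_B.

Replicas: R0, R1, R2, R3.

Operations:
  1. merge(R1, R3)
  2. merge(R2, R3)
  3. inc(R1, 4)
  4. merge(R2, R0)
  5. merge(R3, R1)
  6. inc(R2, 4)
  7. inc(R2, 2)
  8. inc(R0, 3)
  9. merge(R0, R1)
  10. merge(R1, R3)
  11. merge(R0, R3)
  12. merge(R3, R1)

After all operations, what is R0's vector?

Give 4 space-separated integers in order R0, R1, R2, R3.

Op 1: merge R1<->R3 -> R1=(0,0,0,0) R3=(0,0,0,0)
Op 2: merge R2<->R3 -> R2=(0,0,0,0) R3=(0,0,0,0)
Op 3: inc R1 by 4 -> R1=(0,4,0,0) value=4
Op 4: merge R2<->R0 -> R2=(0,0,0,0) R0=(0,0,0,0)
Op 5: merge R3<->R1 -> R3=(0,4,0,0) R1=(0,4,0,0)
Op 6: inc R2 by 4 -> R2=(0,0,4,0) value=4
Op 7: inc R2 by 2 -> R2=(0,0,6,0) value=6
Op 8: inc R0 by 3 -> R0=(3,0,0,0) value=3
Op 9: merge R0<->R1 -> R0=(3,4,0,0) R1=(3,4,0,0)
Op 10: merge R1<->R3 -> R1=(3,4,0,0) R3=(3,4,0,0)
Op 11: merge R0<->R3 -> R0=(3,4,0,0) R3=(3,4,0,0)
Op 12: merge R3<->R1 -> R3=(3,4,0,0) R1=(3,4,0,0)

Answer: 3 4 0 0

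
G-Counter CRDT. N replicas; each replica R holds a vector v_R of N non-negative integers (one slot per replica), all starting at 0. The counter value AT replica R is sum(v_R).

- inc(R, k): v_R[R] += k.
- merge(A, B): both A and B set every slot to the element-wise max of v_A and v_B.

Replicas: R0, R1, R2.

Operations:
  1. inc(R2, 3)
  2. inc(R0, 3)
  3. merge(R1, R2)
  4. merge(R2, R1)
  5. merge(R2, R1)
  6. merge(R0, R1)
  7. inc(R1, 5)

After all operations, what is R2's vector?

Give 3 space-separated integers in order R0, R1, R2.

Answer: 0 0 3

Derivation:
Op 1: inc R2 by 3 -> R2=(0,0,3) value=3
Op 2: inc R0 by 3 -> R0=(3,0,0) value=3
Op 3: merge R1<->R2 -> R1=(0,0,3) R2=(0,0,3)
Op 4: merge R2<->R1 -> R2=(0,0,3) R1=(0,0,3)
Op 5: merge R2<->R1 -> R2=(0,0,3) R1=(0,0,3)
Op 6: merge R0<->R1 -> R0=(3,0,3) R1=(3,0,3)
Op 7: inc R1 by 5 -> R1=(3,5,3) value=11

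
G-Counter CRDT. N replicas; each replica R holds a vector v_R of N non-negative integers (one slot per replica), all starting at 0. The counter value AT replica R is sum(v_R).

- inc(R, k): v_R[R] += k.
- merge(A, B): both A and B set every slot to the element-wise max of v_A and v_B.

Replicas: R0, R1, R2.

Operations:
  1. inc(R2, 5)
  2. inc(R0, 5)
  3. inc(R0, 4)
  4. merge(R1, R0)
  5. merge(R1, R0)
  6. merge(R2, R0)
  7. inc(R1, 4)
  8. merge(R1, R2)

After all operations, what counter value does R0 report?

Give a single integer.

Op 1: inc R2 by 5 -> R2=(0,0,5) value=5
Op 2: inc R0 by 5 -> R0=(5,0,0) value=5
Op 3: inc R0 by 4 -> R0=(9,0,0) value=9
Op 4: merge R1<->R0 -> R1=(9,0,0) R0=(9,0,0)
Op 5: merge R1<->R0 -> R1=(9,0,0) R0=(9,0,0)
Op 6: merge R2<->R0 -> R2=(9,0,5) R0=(9,0,5)
Op 7: inc R1 by 4 -> R1=(9,4,0) value=13
Op 8: merge R1<->R2 -> R1=(9,4,5) R2=(9,4,5)

Answer: 14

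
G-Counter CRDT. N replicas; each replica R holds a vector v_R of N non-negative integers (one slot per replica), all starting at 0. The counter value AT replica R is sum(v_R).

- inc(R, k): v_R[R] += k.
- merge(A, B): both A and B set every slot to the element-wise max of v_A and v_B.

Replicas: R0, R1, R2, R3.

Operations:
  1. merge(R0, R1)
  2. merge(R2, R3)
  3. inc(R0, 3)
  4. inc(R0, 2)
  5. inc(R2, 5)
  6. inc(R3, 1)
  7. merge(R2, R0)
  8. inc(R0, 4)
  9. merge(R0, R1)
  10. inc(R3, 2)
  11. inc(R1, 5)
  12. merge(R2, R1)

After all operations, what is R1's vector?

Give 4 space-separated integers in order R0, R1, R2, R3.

Answer: 9 5 5 0

Derivation:
Op 1: merge R0<->R1 -> R0=(0,0,0,0) R1=(0,0,0,0)
Op 2: merge R2<->R3 -> R2=(0,0,0,0) R3=(0,0,0,0)
Op 3: inc R0 by 3 -> R0=(3,0,0,0) value=3
Op 4: inc R0 by 2 -> R0=(5,0,0,0) value=5
Op 5: inc R2 by 5 -> R2=(0,0,5,0) value=5
Op 6: inc R3 by 1 -> R3=(0,0,0,1) value=1
Op 7: merge R2<->R0 -> R2=(5,0,5,0) R0=(5,0,5,0)
Op 8: inc R0 by 4 -> R0=(9,0,5,0) value=14
Op 9: merge R0<->R1 -> R0=(9,0,5,0) R1=(9,0,5,0)
Op 10: inc R3 by 2 -> R3=(0,0,0,3) value=3
Op 11: inc R1 by 5 -> R1=(9,5,5,0) value=19
Op 12: merge R2<->R1 -> R2=(9,5,5,0) R1=(9,5,5,0)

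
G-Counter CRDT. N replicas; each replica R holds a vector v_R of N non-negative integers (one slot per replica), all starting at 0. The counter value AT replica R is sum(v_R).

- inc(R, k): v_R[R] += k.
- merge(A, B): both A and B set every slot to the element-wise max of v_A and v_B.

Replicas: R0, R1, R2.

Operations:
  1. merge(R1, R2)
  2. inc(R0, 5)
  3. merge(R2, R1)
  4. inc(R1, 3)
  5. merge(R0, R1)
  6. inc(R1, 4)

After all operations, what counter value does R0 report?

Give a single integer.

Answer: 8

Derivation:
Op 1: merge R1<->R2 -> R1=(0,0,0) R2=(0,0,0)
Op 2: inc R0 by 5 -> R0=(5,0,0) value=5
Op 3: merge R2<->R1 -> R2=(0,0,0) R1=(0,0,0)
Op 4: inc R1 by 3 -> R1=(0,3,0) value=3
Op 5: merge R0<->R1 -> R0=(5,3,0) R1=(5,3,0)
Op 6: inc R1 by 4 -> R1=(5,7,0) value=12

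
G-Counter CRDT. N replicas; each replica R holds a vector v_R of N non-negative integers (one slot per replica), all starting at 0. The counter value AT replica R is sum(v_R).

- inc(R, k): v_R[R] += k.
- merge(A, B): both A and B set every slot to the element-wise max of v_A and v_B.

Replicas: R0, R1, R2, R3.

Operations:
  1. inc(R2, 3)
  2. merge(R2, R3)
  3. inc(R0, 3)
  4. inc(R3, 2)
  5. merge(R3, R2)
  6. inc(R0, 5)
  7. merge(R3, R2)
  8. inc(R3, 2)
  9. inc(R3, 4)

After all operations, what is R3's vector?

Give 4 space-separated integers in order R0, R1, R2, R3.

Answer: 0 0 3 8

Derivation:
Op 1: inc R2 by 3 -> R2=(0,0,3,0) value=3
Op 2: merge R2<->R3 -> R2=(0,0,3,0) R3=(0,0,3,0)
Op 3: inc R0 by 3 -> R0=(3,0,0,0) value=3
Op 4: inc R3 by 2 -> R3=(0,0,3,2) value=5
Op 5: merge R3<->R2 -> R3=(0,0,3,2) R2=(0,0,3,2)
Op 6: inc R0 by 5 -> R0=(8,0,0,0) value=8
Op 7: merge R3<->R2 -> R3=(0,0,3,2) R2=(0,0,3,2)
Op 8: inc R3 by 2 -> R3=(0,0,3,4) value=7
Op 9: inc R3 by 4 -> R3=(0,0,3,8) value=11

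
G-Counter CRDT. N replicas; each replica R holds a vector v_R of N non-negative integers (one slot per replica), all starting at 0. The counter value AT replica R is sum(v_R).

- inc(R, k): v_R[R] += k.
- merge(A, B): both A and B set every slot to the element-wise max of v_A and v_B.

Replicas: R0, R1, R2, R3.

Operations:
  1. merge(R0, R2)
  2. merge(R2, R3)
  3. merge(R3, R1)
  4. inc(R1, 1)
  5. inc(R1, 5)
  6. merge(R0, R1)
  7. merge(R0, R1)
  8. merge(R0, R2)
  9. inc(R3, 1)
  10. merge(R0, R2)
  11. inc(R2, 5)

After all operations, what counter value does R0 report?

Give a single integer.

Answer: 6

Derivation:
Op 1: merge R0<->R2 -> R0=(0,0,0,0) R2=(0,0,0,0)
Op 2: merge R2<->R3 -> R2=(0,0,0,0) R3=(0,0,0,0)
Op 3: merge R3<->R1 -> R3=(0,0,0,0) R1=(0,0,0,0)
Op 4: inc R1 by 1 -> R1=(0,1,0,0) value=1
Op 5: inc R1 by 5 -> R1=(0,6,0,0) value=6
Op 6: merge R0<->R1 -> R0=(0,6,0,0) R1=(0,6,0,0)
Op 7: merge R0<->R1 -> R0=(0,6,0,0) R1=(0,6,0,0)
Op 8: merge R0<->R2 -> R0=(0,6,0,0) R2=(0,6,0,0)
Op 9: inc R3 by 1 -> R3=(0,0,0,1) value=1
Op 10: merge R0<->R2 -> R0=(0,6,0,0) R2=(0,6,0,0)
Op 11: inc R2 by 5 -> R2=(0,6,5,0) value=11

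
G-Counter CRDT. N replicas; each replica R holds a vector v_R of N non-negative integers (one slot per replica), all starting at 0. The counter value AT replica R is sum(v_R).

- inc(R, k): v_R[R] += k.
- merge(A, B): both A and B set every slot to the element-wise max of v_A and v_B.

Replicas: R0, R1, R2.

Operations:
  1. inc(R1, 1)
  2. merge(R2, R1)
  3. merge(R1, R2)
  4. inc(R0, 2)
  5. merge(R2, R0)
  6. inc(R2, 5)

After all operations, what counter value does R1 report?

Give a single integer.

Answer: 1

Derivation:
Op 1: inc R1 by 1 -> R1=(0,1,0) value=1
Op 2: merge R2<->R1 -> R2=(0,1,0) R1=(0,1,0)
Op 3: merge R1<->R2 -> R1=(0,1,0) R2=(0,1,0)
Op 4: inc R0 by 2 -> R0=(2,0,0) value=2
Op 5: merge R2<->R0 -> R2=(2,1,0) R0=(2,1,0)
Op 6: inc R2 by 5 -> R2=(2,1,5) value=8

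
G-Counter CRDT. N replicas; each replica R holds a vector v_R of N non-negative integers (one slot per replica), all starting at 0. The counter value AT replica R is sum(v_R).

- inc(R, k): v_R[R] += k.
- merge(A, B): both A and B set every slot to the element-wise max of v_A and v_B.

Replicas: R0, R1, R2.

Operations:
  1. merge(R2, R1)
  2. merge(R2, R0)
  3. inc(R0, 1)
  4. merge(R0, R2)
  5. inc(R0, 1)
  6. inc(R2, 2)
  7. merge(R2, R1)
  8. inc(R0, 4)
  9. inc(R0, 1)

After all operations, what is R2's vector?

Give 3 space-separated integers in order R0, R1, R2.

Op 1: merge R2<->R1 -> R2=(0,0,0) R1=(0,0,0)
Op 2: merge R2<->R0 -> R2=(0,0,0) R0=(0,0,0)
Op 3: inc R0 by 1 -> R0=(1,0,0) value=1
Op 4: merge R0<->R2 -> R0=(1,0,0) R2=(1,0,0)
Op 5: inc R0 by 1 -> R0=(2,0,0) value=2
Op 6: inc R2 by 2 -> R2=(1,0,2) value=3
Op 7: merge R2<->R1 -> R2=(1,0,2) R1=(1,0,2)
Op 8: inc R0 by 4 -> R0=(6,0,0) value=6
Op 9: inc R0 by 1 -> R0=(7,0,0) value=7

Answer: 1 0 2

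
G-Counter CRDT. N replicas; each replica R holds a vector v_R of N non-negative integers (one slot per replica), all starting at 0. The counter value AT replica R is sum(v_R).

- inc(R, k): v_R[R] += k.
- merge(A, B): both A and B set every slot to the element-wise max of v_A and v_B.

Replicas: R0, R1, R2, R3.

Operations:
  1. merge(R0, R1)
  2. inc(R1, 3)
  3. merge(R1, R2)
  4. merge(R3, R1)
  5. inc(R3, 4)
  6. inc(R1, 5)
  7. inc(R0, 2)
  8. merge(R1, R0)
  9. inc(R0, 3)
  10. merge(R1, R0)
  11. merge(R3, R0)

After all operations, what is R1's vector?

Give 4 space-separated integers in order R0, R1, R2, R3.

Answer: 5 8 0 0

Derivation:
Op 1: merge R0<->R1 -> R0=(0,0,0,0) R1=(0,0,0,0)
Op 2: inc R1 by 3 -> R1=(0,3,0,0) value=3
Op 3: merge R1<->R2 -> R1=(0,3,0,0) R2=(0,3,0,0)
Op 4: merge R3<->R1 -> R3=(0,3,0,0) R1=(0,3,0,0)
Op 5: inc R3 by 4 -> R3=(0,3,0,4) value=7
Op 6: inc R1 by 5 -> R1=(0,8,0,0) value=8
Op 7: inc R0 by 2 -> R0=(2,0,0,0) value=2
Op 8: merge R1<->R0 -> R1=(2,8,0,0) R0=(2,8,0,0)
Op 9: inc R0 by 3 -> R0=(5,8,0,0) value=13
Op 10: merge R1<->R0 -> R1=(5,8,0,0) R0=(5,8,0,0)
Op 11: merge R3<->R0 -> R3=(5,8,0,4) R0=(5,8,0,4)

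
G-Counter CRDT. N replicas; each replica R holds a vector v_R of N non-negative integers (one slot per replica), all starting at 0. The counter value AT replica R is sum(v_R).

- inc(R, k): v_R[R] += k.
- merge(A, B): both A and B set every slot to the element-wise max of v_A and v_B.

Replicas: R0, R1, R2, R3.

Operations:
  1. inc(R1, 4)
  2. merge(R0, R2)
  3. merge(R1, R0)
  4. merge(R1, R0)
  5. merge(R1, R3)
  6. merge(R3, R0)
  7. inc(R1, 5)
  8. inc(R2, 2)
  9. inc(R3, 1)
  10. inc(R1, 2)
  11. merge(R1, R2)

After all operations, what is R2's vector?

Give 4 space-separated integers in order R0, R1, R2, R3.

Op 1: inc R1 by 4 -> R1=(0,4,0,0) value=4
Op 2: merge R0<->R2 -> R0=(0,0,0,0) R2=(0,0,0,0)
Op 3: merge R1<->R0 -> R1=(0,4,0,0) R0=(0,4,0,0)
Op 4: merge R1<->R0 -> R1=(0,4,0,0) R0=(0,4,0,0)
Op 5: merge R1<->R3 -> R1=(0,4,0,0) R3=(0,4,0,0)
Op 6: merge R3<->R0 -> R3=(0,4,0,0) R0=(0,4,0,0)
Op 7: inc R1 by 5 -> R1=(0,9,0,0) value=9
Op 8: inc R2 by 2 -> R2=(0,0,2,0) value=2
Op 9: inc R3 by 1 -> R3=(0,4,0,1) value=5
Op 10: inc R1 by 2 -> R1=(0,11,0,0) value=11
Op 11: merge R1<->R2 -> R1=(0,11,2,0) R2=(0,11,2,0)

Answer: 0 11 2 0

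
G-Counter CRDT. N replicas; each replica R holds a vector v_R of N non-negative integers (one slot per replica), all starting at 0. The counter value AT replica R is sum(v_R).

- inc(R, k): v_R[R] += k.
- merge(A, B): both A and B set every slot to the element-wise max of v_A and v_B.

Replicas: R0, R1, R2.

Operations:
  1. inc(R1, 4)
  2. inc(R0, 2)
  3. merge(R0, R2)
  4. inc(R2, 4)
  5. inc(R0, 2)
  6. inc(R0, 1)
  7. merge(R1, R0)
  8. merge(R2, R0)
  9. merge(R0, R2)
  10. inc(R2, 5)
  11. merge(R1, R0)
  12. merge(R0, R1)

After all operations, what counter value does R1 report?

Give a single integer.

Op 1: inc R1 by 4 -> R1=(0,4,0) value=4
Op 2: inc R0 by 2 -> R0=(2,0,0) value=2
Op 3: merge R0<->R2 -> R0=(2,0,0) R2=(2,0,0)
Op 4: inc R2 by 4 -> R2=(2,0,4) value=6
Op 5: inc R0 by 2 -> R0=(4,0,0) value=4
Op 6: inc R0 by 1 -> R0=(5,0,0) value=5
Op 7: merge R1<->R0 -> R1=(5,4,0) R0=(5,4,0)
Op 8: merge R2<->R0 -> R2=(5,4,4) R0=(5,4,4)
Op 9: merge R0<->R2 -> R0=(5,4,4) R2=(5,4,4)
Op 10: inc R2 by 5 -> R2=(5,4,9) value=18
Op 11: merge R1<->R0 -> R1=(5,4,4) R0=(5,4,4)
Op 12: merge R0<->R1 -> R0=(5,4,4) R1=(5,4,4)

Answer: 13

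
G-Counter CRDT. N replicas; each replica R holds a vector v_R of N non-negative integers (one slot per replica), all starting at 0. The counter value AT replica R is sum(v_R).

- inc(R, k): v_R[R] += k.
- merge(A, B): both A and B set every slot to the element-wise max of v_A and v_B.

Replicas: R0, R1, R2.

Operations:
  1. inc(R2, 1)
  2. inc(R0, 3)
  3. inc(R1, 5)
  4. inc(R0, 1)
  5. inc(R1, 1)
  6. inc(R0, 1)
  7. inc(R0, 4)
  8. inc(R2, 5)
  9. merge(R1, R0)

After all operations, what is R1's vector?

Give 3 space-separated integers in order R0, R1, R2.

Op 1: inc R2 by 1 -> R2=(0,0,1) value=1
Op 2: inc R0 by 3 -> R0=(3,0,0) value=3
Op 3: inc R1 by 5 -> R1=(0,5,0) value=5
Op 4: inc R0 by 1 -> R0=(4,0,0) value=4
Op 5: inc R1 by 1 -> R1=(0,6,0) value=6
Op 6: inc R0 by 1 -> R0=(5,0,0) value=5
Op 7: inc R0 by 4 -> R0=(9,0,0) value=9
Op 8: inc R2 by 5 -> R2=(0,0,6) value=6
Op 9: merge R1<->R0 -> R1=(9,6,0) R0=(9,6,0)

Answer: 9 6 0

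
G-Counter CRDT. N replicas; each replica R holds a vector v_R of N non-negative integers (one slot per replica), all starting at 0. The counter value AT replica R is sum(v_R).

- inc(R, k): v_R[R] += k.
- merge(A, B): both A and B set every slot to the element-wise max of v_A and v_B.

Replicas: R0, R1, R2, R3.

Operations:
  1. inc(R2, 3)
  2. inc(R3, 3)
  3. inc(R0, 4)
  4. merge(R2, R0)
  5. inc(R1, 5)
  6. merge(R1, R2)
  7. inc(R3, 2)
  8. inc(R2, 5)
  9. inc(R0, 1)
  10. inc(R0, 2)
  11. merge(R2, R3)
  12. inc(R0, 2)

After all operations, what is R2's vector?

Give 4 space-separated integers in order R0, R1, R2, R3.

Op 1: inc R2 by 3 -> R2=(0,0,3,0) value=3
Op 2: inc R3 by 3 -> R3=(0,0,0,3) value=3
Op 3: inc R0 by 4 -> R0=(4,0,0,0) value=4
Op 4: merge R2<->R0 -> R2=(4,0,3,0) R0=(4,0,3,0)
Op 5: inc R1 by 5 -> R1=(0,5,0,0) value=5
Op 6: merge R1<->R2 -> R1=(4,5,3,0) R2=(4,5,3,0)
Op 7: inc R3 by 2 -> R3=(0,0,0,5) value=5
Op 8: inc R2 by 5 -> R2=(4,5,8,0) value=17
Op 9: inc R0 by 1 -> R0=(5,0,3,0) value=8
Op 10: inc R0 by 2 -> R0=(7,0,3,0) value=10
Op 11: merge R2<->R3 -> R2=(4,5,8,5) R3=(4,5,8,5)
Op 12: inc R0 by 2 -> R0=(9,0,3,0) value=12

Answer: 4 5 8 5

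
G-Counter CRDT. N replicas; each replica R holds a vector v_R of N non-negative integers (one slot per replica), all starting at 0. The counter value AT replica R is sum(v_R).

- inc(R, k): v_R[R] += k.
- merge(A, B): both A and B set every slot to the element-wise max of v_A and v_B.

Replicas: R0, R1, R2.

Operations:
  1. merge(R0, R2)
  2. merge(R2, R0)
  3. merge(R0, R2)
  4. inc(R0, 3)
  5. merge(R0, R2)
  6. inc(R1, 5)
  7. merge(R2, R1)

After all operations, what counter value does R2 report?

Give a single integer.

Op 1: merge R0<->R2 -> R0=(0,0,0) R2=(0,0,0)
Op 2: merge R2<->R0 -> R2=(0,0,0) R0=(0,0,0)
Op 3: merge R0<->R2 -> R0=(0,0,0) R2=(0,0,0)
Op 4: inc R0 by 3 -> R0=(3,0,0) value=3
Op 5: merge R0<->R2 -> R0=(3,0,0) R2=(3,0,0)
Op 6: inc R1 by 5 -> R1=(0,5,0) value=5
Op 7: merge R2<->R1 -> R2=(3,5,0) R1=(3,5,0)

Answer: 8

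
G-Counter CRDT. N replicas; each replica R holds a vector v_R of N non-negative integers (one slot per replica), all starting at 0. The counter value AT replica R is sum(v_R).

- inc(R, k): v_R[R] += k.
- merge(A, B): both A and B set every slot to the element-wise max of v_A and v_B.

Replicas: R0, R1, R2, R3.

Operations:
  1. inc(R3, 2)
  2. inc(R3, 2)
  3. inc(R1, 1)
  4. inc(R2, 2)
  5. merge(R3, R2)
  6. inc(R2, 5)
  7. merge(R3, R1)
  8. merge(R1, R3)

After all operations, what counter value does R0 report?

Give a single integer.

Answer: 0

Derivation:
Op 1: inc R3 by 2 -> R3=(0,0,0,2) value=2
Op 2: inc R3 by 2 -> R3=(0,0,0,4) value=4
Op 3: inc R1 by 1 -> R1=(0,1,0,0) value=1
Op 4: inc R2 by 2 -> R2=(0,0,2,0) value=2
Op 5: merge R3<->R2 -> R3=(0,0,2,4) R2=(0,0,2,4)
Op 6: inc R2 by 5 -> R2=(0,0,7,4) value=11
Op 7: merge R3<->R1 -> R3=(0,1,2,4) R1=(0,1,2,4)
Op 8: merge R1<->R3 -> R1=(0,1,2,4) R3=(0,1,2,4)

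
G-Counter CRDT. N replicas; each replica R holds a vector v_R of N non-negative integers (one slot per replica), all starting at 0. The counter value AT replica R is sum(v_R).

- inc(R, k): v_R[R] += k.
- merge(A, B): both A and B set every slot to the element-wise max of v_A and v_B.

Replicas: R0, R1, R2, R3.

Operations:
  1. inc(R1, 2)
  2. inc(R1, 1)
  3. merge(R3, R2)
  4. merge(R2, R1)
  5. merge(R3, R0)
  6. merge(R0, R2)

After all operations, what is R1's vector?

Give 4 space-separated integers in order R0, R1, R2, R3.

Answer: 0 3 0 0

Derivation:
Op 1: inc R1 by 2 -> R1=(0,2,0,0) value=2
Op 2: inc R1 by 1 -> R1=(0,3,0,0) value=3
Op 3: merge R3<->R2 -> R3=(0,0,0,0) R2=(0,0,0,0)
Op 4: merge R2<->R1 -> R2=(0,3,0,0) R1=(0,3,0,0)
Op 5: merge R3<->R0 -> R3=(0,0,0,0) R0=(0,0,0,0)
Op 6: merge R0<->R2 -> R0=(0,3,0,0) R2=(0,3,0,0)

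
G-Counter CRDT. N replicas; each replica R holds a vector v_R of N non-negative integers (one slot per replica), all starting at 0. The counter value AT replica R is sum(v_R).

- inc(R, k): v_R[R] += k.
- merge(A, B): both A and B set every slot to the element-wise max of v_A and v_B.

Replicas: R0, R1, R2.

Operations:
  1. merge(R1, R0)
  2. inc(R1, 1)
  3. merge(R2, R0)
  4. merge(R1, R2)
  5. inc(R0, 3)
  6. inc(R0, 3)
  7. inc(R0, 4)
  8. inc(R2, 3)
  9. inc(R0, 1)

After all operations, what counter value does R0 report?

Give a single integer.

Answer: 11

Derivation:
Op 1: merge R1<->R0 -> R1=(0,0,0) R0=(0,0,0)
Op 2: inc R1 by 1 -> R1=(0,1,0) value=1
Op 3: merge R2<->R0 -> R2=(0,0,0) R0=(0,0,0)
Op 4: merge R1<->R2 -> R1=(0,1,0) R2=(0,1,0)
Op 5: inc R0 by 3 -> R0=(3,0,0) value=3
Op 6: inc R0 by 3 -> R0=(6,0,0) value=6
Op 7: inc R0 by 4 -> R0=(10,0,0) value=10
Op 8: inc R2 by 3 -> R2=(0,1,3) value=4
Op 9: inc R0 by 1 -> R0=(11,0,0) value=11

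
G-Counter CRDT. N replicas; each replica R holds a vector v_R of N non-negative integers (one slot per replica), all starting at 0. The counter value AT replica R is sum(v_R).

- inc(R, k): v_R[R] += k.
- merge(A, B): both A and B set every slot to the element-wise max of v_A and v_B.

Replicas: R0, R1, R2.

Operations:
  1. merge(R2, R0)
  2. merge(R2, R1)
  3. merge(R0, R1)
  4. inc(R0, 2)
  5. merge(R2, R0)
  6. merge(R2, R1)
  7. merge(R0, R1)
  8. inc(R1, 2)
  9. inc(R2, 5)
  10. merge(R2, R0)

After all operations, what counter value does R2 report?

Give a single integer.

Op 1: merge R2<->R0 -> R2=(0,0,0) R0=(0,0,0)
Op 2: merge R2<->R1 -> R2=(0,0,0) R1=(0,0,0)
Op 3: merge R0<->R1 -> R0=(0,0,0) R1=(0,0,0)
Op 4: inc R0 by 2 -> R0=(2,0,0) value=2
Op 5: merge R2<->R0 -> R2=(2,0,0) R0=(2,0,0)
Op 6: merge R2<->R1 -> R2=(2,0,0) R1=(2,0,0)
Op 7: merge R0<->R1 -> R0=(2,0,0) R1=(2,0,0)
Op 8: inc R1 by 2 -> R1=(2,2,0) value=4
Op 9: inc R2 by 5 -> R2=(2,0,5) value=7
Op 10: merge R2<->R0 -> R2=(2,0,5) R0=(2,0,5)

Answer: 7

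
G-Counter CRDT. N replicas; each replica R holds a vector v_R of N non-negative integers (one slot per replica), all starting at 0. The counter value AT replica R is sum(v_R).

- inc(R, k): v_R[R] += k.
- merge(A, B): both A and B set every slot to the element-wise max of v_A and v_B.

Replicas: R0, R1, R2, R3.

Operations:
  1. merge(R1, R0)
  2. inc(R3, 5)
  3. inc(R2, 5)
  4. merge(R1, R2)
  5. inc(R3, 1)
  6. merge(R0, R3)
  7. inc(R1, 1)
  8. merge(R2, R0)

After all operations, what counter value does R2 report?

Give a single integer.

Op 1: merge R1<->R0 -> R1=(0,0,0,0) R0=(0,0,0,0)
Op 2: inc R3 by 5 -> R3=(0,0,0,5) value=5
Op 3: inc R2 by 5 -> R2=(0,0,5,0) value=5
Op 4: merge R1<->R2 -> R1=(0,0,5,0) R2=(0,0,5,0)
Op 5: inc R3 by 1 -> R3=(0,0,0,6) value=6
Op 6: merge R0<->R3 -> R0=(0,0,0,6) R3=(0,0,0,6)
Op 7: inc R1 by 1 -> R1=(0,1,5,0) value=6
Op 8: merge R2<->R0 -> R2=(0,0,5,6) R0=(0,0,5,6)

Answer: 11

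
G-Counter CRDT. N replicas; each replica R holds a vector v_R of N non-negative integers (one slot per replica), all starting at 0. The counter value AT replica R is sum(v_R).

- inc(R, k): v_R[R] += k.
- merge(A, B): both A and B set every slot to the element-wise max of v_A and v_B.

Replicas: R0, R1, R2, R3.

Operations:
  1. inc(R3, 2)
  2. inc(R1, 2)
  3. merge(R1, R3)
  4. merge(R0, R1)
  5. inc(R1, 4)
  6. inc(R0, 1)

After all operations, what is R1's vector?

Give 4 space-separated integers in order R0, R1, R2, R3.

Answer: 0 6 0 2

Derivation:
Op 1: inc R3 by 2 -> R3=(0,0,0,2) value=2
Op 2: inc R1 by 2 -> R1=(0,2,0,0) value=2
Op 3: merge R1<->R3 -> R1=(0,2,0,2) R3=(0,2,0,2)
Op 4: merge R0<->R1 -> R0=(0,2,0,2) R1=(0,2,0,2)
Op 5: inc R1 by 4 -> R1=(0,6,0,2) value=8
Op 6: inc R0 by 1 -> R0=(1,2,0,2) value=5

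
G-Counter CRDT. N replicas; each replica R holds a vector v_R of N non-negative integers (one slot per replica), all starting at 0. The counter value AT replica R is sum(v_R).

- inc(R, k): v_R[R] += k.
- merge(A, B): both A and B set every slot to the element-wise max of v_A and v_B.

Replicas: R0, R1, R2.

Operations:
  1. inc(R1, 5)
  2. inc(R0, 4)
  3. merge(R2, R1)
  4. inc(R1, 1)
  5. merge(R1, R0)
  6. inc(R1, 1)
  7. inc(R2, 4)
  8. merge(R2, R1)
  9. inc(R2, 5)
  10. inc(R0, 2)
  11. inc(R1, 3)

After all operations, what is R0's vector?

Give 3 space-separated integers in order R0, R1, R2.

Op 1: inc R1 by 5 -> R1=(0,5,0) value=5
Op 2: inc R0 by 4 -> R0=(4,0,0) value=4
Op 3: merge R2<->R1 -> R2=(0,5,0) R1=(0,5,0)
Op 4: inc R1 by 1 -> R1=(0,6,0) value=6
Op 5: merge R1<->R0 -> R1=(4,6,0) R0=(4,6,0)
Op 6: inc R1 by 1 -> R1=(4,7,0) value=11
Op 7: inc R2 by 4 -> R2=(0,5,4) value=9
Op 8: merge R2<->R1 -> R2=(4,7,4) R1=(4,7,4)
Op 9: inc R2 by 5 -> R2=(4,7,9) value=20
Op 10: inc R0 by 2 -> R0=(6,6,0) value=12
Op 11: inc R1 by 3 -> R1=(4,10,4) value=18

Answer: 6 6 0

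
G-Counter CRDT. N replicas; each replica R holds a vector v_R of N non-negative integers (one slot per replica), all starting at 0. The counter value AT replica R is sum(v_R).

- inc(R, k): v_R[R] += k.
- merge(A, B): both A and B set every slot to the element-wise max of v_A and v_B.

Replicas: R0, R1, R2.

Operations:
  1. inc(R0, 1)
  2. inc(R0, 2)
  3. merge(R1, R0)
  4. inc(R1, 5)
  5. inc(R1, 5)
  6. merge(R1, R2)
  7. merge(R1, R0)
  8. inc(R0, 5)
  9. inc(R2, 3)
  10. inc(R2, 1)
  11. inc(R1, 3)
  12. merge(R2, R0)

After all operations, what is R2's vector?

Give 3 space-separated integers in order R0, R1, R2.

Answer: 8 10 4

Derivation:
Op 1: inc R0 by 1 -> R0=(1,0,0) value=1
Op 2: inc R0 by 2 -> R0=(3,0,0) value=3
Op 3: merge R1<->R0 -> R1=(3,0,0) R0=(3,0,0)
Op 4: inc R1 by 5 -> R1=(3,5,0) value=8
Op 5: inc R1 by 5 -> R1=(3,10,0) value=13
Op 6: merge R1<->R2 -> R1=(3,10,0) R2=(3,10,0)
Op 7: merge R1<->R0 -> R1=(3,10,0) R0=(3,10,0)
Op 8: inc R0 by 5 -> R0=(8,10,0) value=18
Op 9: inc R2 by 3 -> R2=(3,10,3) value=16
Op 10: inc R2 by 1 -> R2=(3,10,4) value=17
Op 11: inc R1 by 3 -> R1=(3,13,0) value=16
Op 12: merge R2<->R0 -> R2=(8,10,4) R0=(8,10,4)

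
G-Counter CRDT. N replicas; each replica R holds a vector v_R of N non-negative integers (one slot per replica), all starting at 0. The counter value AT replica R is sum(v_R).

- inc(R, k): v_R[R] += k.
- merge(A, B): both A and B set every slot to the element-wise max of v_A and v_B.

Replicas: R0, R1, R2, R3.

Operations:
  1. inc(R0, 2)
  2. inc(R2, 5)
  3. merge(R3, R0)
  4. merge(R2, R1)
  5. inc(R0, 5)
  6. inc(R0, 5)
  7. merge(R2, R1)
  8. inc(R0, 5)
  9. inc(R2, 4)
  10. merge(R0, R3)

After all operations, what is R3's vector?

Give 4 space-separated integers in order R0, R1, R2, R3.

Op 1: inc R0 by 2 -> R0=(2,0,0,0) value=2
Op 2: inc R2 by 5 -> R2=(0,0,5,0) value=5
Op 3: merge R3<->R0 -> R3=(2,0,0,0) R0=(2,0,0,0)
Op 4: merge R2<->R1 -> R2=(0,0,5,0) R1=(0,0,5,0)
Op 5: inc R0 by 5 -> R0=(7,0,0,0) value=7
Op 6: inc R0 by 5 -> R0=(12,0,0,0) value=12
Op 7: merge R2<->R1 -> R2=(0,0,5,0) R1=(0,0,5,0)
Op 8: inc R0 by 5 -> R0=(17,0,0,0) value=17
Op 9: inc R2 by 4 -> R2=(0,0,9,0) value=9
Op 10: merge R0<->R3 -> R0=(17,0,0,0) R3=(17,0,0,0)

Answer: 17 0 0 0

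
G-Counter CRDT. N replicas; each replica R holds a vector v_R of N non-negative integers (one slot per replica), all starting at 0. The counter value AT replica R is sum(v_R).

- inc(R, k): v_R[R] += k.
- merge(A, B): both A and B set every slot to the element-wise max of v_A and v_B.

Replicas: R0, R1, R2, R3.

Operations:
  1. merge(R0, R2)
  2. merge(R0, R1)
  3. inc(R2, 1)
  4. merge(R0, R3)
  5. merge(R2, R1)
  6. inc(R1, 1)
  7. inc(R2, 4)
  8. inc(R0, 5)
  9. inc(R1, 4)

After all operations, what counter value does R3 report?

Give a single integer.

Answer: 0

Derivation:
Op 1: merge R0<->R2 -> R0=(0,0,0,0) R2=(0,0,0,0)
Op 2: merge R0<->R1 -> R0=(0,0,0,0) R1=(0,0,0,0)
Op 3: inc R2 by 1 -> R2=(0,0,1,0) value=1
Op 4: merge R0<->R3 -> R0=(0,0,0,0) R3=(0,0,0,0)
Op 5: merge R2<->R1 -> R2=(0,0,1,0) R1=(0,0,1,0)
Op 6: inc R1 by 1 -> R1=(0,1,1,0) value=2
Op 7: inc R2 by 4 -> R2=(0,0,5,0) value=5
Op 8: inc R0 by 5 -> R0=(5,0,0,0) value=5
Op 9: inc R1 by 4 -> R1=(0,5,1,0) value=6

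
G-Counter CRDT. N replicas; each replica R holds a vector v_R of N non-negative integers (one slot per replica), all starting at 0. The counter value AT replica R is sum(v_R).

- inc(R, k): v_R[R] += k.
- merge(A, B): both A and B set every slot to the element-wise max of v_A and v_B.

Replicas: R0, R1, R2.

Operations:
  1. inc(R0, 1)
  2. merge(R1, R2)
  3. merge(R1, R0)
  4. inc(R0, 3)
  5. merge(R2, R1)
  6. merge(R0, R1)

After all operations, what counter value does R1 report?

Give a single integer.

Op 1: inc R0 by 1 -> R0=(1,0,0) value=1
Op 2: merge R1<->R2 -> R1=(0,0,0) R2=(0,0,0)
Op 3: merge R1<->R0 -> R1=(1,0,0) R0=(1,0,0)
Op 4: inc R0 by 3 -> R0=(4,0,0) value=4
Op 5: merge R2<->R1 -> R2=(1,0,0) R1=(1,0,0)
Op 6: merge R0<->R1 -> R0=(4,0,0) R1=(4,0,0)

Answer: 4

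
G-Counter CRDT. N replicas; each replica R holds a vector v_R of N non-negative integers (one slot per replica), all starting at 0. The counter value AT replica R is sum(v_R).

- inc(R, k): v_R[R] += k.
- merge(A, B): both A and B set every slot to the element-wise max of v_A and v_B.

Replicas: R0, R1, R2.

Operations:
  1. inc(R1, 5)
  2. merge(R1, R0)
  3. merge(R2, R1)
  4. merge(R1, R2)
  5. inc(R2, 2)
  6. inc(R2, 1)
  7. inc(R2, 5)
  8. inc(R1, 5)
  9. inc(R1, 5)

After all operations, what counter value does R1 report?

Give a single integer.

Answer: 15

Derivation:
Op 1: inc R1 by 5 -> R1=(0,5,0) value=5
Op 2: merge R1<->R0 -> R1=(0,5,0) R0=(0,5,0)
Op 3: merge R2<->R1 -> R2=(0,5,0) R1=(0,5,0)
Op 4: merge R1<->R2 -> R1=(0,5,0) R2=(0,5,0)
Op 5: inc R2 by 2 -> R2=(0,5,2) value=7
Op 6: inc R2 by 1 -> R2=(0,5,3) value=8
Op 7: inc R2 by 5 -> R2=(0,5,8) value=13
Op 8: inc R1 by 5 -> R1=(0,10,0) value=10
Op 9: inc R1 by 5 -> R1=(0,15,0) value=15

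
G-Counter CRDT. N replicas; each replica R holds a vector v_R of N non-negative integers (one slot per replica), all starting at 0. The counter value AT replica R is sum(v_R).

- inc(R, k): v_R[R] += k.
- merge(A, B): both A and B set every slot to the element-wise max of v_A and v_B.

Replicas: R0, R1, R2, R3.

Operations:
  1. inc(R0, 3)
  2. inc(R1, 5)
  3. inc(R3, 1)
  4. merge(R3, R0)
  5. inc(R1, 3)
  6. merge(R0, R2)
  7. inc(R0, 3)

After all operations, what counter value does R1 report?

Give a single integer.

Answer: 8

Derivation:
Op 1: inc R0 by 3 -> R0=(3,0,0,0) value=3
Op 2: inc R1 by 5 -> R1=(0,5,0,0) value=5
Op 3: inc R3 by 1 -> R3=(0,0,0,1) value=1
Op 4: merge R3<->R0 -> R3=(3,0,0,1) R0=(3,0,0,1)
Op 5: inc R1 by 3 -> R1=(0,8,0,0) value=8
Op 6: merge R0<->R2 -> R0=(3,0,0,1) R2=(3,0,0,1)
Op 7: inc R0 by 3 -> R0=(6,0,0,1) value=7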